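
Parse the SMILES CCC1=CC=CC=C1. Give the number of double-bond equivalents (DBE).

4

Degree of unsaturation = (number of rings) + (number of π bonds).
Ring closures in the SMILES: 1.
π bonds: 3 double bonds (each 1 DoU) → 3 DoU from unsaturation.
Total DoU = 1 + 3 = 4.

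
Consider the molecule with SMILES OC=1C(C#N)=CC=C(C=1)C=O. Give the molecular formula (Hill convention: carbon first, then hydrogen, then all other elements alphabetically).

Walk through each heavy atom and fill implicit hydrogens from standard valence (C 4, N 3, O 2, S 2, halogen 1):
  atom 1: O, bond orders sum to 1 (valence 2) → 1 H
  atom 2: C, bond orders sum to 4 (valence 4) → 0 H
  atom 3: C, bond orders sum to 4 (valence 4) → 0 H
  atom 4: C, bond orders sum to 4 (valence 4) → 0 H
  atom 5: N, bond orders sum to 3 (valence 3) → 0 H
  atom 6: C, bond orders sum to 3 (valence 4) → 1 H
  atom 7: C, bond orders sum to 3 (valence 4) → 1 H
  atom 8: C, bond orders sum to 4 (valence 4) → 0 H
  atom 9: C, bond orders sum to 3 (valence 4) → 1 H
  atom 10: C, bond orders sum to 3 (valence 4) → 1 H
  atom 11: O, bond orders sum to 2 (valence 2) → 0 H
Totals → C:8, H:5, N:1, O:2.

C8H5NO2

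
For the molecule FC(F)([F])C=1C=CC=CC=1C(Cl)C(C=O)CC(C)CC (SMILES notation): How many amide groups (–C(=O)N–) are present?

0

Scan the SMILES for the amide motif — none present.
Groups that are present: 1 aldehyde.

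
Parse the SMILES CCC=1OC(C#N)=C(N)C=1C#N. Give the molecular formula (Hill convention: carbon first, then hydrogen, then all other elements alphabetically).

C8H7N3O

Walk through each heavy atom and fill implicit hydrogens from standard valence (C 4, N 3, O 2, S 2, halogen 1):
  atom 1: C, bond orders sum to 1 (valence 4) → 3 H
  atom 2: C, bond orders sum to 2 (valence 4) → 2 H
  atom 3: C, bond orders sum to 4 (valence 4) → 0 H
  atom 4: O, bond orders sum to 2 (valence 2) → 0 H
  atom 5: C, bond orders sum to 4 (valence 4) → 0 H
  atom 6: C, bond orders sum to 4 (valence 4) → 0 H
  atom 7: N, bond orders sum to 3 (valence 3) → 0 H
  atom 8: C, bond orders sum to 4 (valence 4) → 0 H
  atom 9: N, bond orders sum to 1 (valence 3) → 2 H
  atom 10: C, bond orders sum to 4 (valence 4) → 0 H
  atom 11: C, bond orders sum to 4 (valence 4) → 0 H
  atom 12: N, bond orders sum to 3 (valence 3) → 0 H
Totals → C:8, H:7, N:3, O:1.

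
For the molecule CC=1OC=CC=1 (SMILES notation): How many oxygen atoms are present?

Scan the SMILES for O atoms (remember two-letter symbols like Cl and Br are single atoms).
Oxygen count: 1.

1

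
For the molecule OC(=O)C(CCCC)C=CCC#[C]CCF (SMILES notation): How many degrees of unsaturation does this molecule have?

Molecular formula: C13H19FO2.
DoU = (2C + 2 + N − H − X) / 2, where X is the halogen count and O/S are ignored.
    = (2·13 + 2 + 0 − 19 − 1) / 2 = 8 / 2 = 4.

4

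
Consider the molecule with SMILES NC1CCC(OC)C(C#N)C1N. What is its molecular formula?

Walk through each heavy atom and fill implicit hydrogens from standard valence (C 4, N 3, O 2, S 2, halogen 1):
  atom 1: N, bond orders sum to 1 (valence 3) → 2 H
  atom 2: C, bond orders sum to 3 (valence 4) → 1 H
  atom 3: C, bond orders sum to 2 (valence 4) → 2 H
  atom 4: C, bond orders sum to 2 (valence 4) → 2 H
  atom 5: C, bond orders sum to 3 (valence 4) → 1 H
  atom 6: O, bond orders sum to 2 (valence 2) → 0 H
  atom 7: C, bond orders sum to 1 (valence 4) → 3 H
  atom 8: C, bond orders sum to 3 (valence 4) → 1 H
  atom 9: C, bond orders sum to 4 (valence 4) → 0 H
  atom 10: N, bond orders sum to 3 (valence 3) → 0 H
  atom 11: C, bond orders sum to 3 (valence 4) → 1 H
  atom 12: N, bond orders sum to 1 (valence 3) → 2 H
Totals → C:8, H:15, N:3, O:1.
In Hill order: C8H15N3O.

C8H15N3O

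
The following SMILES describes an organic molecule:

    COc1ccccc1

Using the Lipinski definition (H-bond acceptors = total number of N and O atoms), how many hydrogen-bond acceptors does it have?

N atoms: 0; O atoms: 1.
Lipinski HBA = 0 + 1 = 1.

1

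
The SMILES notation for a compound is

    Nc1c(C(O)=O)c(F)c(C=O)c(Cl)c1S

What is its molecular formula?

C8H5ClFNO3S

Walk through each heavy atom and fill implicit hydrogens from standard valence (C 4, N 3, O 2, S 2, halogen 1); for lowercase aromatic atoms, an aromatic c carries 1 H when it has two neighbours and 0 H with three, and aromatic n carries 0 H:
  atom 1: N, bond orders sum to 1 (valence 3) → 2 H
  atom 2: aromatic c, 3 neighbours → 0 H
  atom 3: aromatic c, 3 neighbours → 0 H
  atom 4: C, bond orders sum to 4 (valence 4) → 0 H
  atom 5: O, bond orders sum to 1 (valence 2) → 1 H
  atom 6: O, bond orders sum to 2 (valence 2) → 0 H
  atom 7: aromatic c, 3 neighbours → 0 H
  atom 8: F (halogen, monovalent) → 0 H
  atom 9: aromatic c, 3 neighbours → 0 H
  atom 10: C, bond orders sum to 3 (valence 4) → 1 H
  atom 11: O, bond orders sum to 2 (valence 2) → 0 H
  atom 12: aromatic c, 3 neighbours → 0 H
  atom 13: Cl (halogen, monovalent) → 0 H
  atom 14: aromatic c, 3 neighbours → 0 H
  atom 15: S, bond orders sum to 1 (valence 2) → 1 H
Totals → C:8, H:5, Cl:1, F:1, N:1, O:3, S:1.
In Hill order: C8H5ClFNO3S.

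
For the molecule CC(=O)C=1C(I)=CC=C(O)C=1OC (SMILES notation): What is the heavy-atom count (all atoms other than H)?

Every atom symbol written in the SMILES (organic subset) is one heavy atom; implicit H are not written.
Heavy atoms by element → C:9, I:1, O:3.
Total: 13.

13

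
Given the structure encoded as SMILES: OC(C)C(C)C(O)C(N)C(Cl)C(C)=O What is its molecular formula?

C9H18ClNO3

Walk through each heavy atom and fill implicit hydrogens from standard valence (C 4, N 3, O 2, S 2, halogen 1):
  atom 1: O, bond orders sum to 1 (valence 2) → 1 H
  atom 2: C, bond orders sum to 3 (valence 4) → 1 H
  atom 3: C, bond orders sum to 1 (valence 4) → 3 H
  atom 4: C, bond orders sum to 3 (valence 4) → 1 H
  atom 5: C, bond orders sum to 1 (valence 4) → 3 H
  atom 6: C, bond orders sum to 3 (valence 4) → 1 H
  atom 7: O, bond orders sum to 1 (valence 2) → 1 H
  atom 8: C, bond orders sum to 3 (valence 4) → 1 H
  atom 9: N, bond orders sum to 1 (valence 3) → 2 H
  atom 10: C, bond orders sum to 3 (valence 4) → 1 H
  atom 11: Cl (halogen, monovalent) → 0 H
  atom 12: C, bond orders sum to 4 (valence 4) → 0 H
  atom 13: C, bond orders sum to 1 (valence 4) → 3 H
  atom 14: O, bond orders sum to 2 (valence 2) → 0 H
Totals → C:9, H:18, Cl:1, N:1, O:3.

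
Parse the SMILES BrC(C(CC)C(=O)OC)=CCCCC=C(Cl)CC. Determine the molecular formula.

C14H22BrClO2

Walk through each heavy atom and fill implicit hydrogens from standard valence (C 4, N 3, O 2, S 2, halogen 1):
  atom 1: Br (halogen, monovalent) → 0 H
  atom 2: C, bond orders sum to 4 (valence 4) → 0 H
  atom 3: C, bond orders sum to 3 (valence 4) → 1 H
  atom 4: C, bond orders sum to 2 (valence 4) → 2 H
  atom 5: C, bond orders sum to 1 (valence 4) → 3 H
  atom 6: C, bond orders sum to 4 (valence 4) → 0 H
  atom 7: O, bond orders sum to 2 (valence 2) → 0 H
  atom 8: O, bond orders sum to 2 (valence 2) → 0 H
  atom 9: C, bond orders sum to 1 (valence 4) → 3 H
  atom 10: C, bond orders sum to 3 (valence 4) → 1 H
  atom 11: C, bond orders sum to 2 (valence 4) → 2 H
  atom 12: C, bond orders sum to 2 (valence 4) → 2 H
  atom 13: C, bond orders sum to 2 (valence 4) → 2 H
  atom 14: C, bond orders sum to 3 (valence 4) → 1 H
  atom 15: C, bond orders sum to 4 (valence 4) → 0 H
  atom 16: Cl (halogen, monovalent) → 0 H
  atom 17: C, bond orders sum to 2 (valence 4) → 2 H
  atom 18: C, bond orders sum to 1 (valence 4) → 3 H
Totals → C:14, H:22, Br:1, Cl:1, O:2.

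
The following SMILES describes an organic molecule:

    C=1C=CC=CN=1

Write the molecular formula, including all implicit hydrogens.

C5H5N

Walk through each heavy atom and fill implicit hydrogens from standard valence (C 4, N 3, O 2, S 2, halogen 1):
  atom 1: C, bond orders sum to 3 (valence 4) → 1 H
  atom 2: C, bond orders sum to 3 (valence 4) → 1 H
  atom 3: C, bond orders sum to 3 (valence 4) → 1 H
  atom 4: C, bond orders sum to 3 (valence 4) → 1 H
  atom 5: C, bond orders sum to 3 (valence 4) → 1 H
  atom 6: N, bond orders sum to 3 (valence 3) → 0 H
Totals → C:5, H:5, N:1.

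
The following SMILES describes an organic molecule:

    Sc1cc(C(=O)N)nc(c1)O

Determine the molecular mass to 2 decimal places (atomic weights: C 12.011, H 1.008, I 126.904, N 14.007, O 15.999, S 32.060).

First, the molecular formula is C6H6N2O2S (counting implicit H from valence).
  C: 6 × 12.011 = 72.066
  H: 6 × 1.008 = 6.048
  N: 2 × 14.007 = 28.014
  O: 2 × 15.999 = 31.998
  S: 1 × 32.060 = 32.060
Sum: 6×12.011 + 6×1.008 + 2×14.007 + 2×15.999 + 1×32.060 = 170.186 → 170.19 g/mol.

170.19 g/mol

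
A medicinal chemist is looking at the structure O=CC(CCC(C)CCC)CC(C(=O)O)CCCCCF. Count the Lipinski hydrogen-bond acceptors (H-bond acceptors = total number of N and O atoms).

N atoms: 0; O atoms: 3.
Lipinski HBA = 0 + 3 = 3.

3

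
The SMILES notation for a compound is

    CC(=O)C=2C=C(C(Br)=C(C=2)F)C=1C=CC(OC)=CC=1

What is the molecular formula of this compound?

C15H12BrFO2

Walk through each heavy atom and fill implicit hydrogens from standard valence (C 4, N 3, O 2, S 2, halogen 1):
  atom 1: C, bond orders sum to 1 (valence 4) → 3 H
  atom 2: C, bond orders sum to 4 (valence 4) → 0 H
  atom 3: O, bond orders sum to 2 (valence 2) → 0 H
  atom 4: C, bond orders sum to 4 (valence 4) → 0 H
  atom 5: C, bond orders sum to 3 (valence 4) → 1 H
  atom 6: C, bond orders sum to 4 (valence 4) → 0 H
  atom 7: C, bond orders sum to 4 (valence 4) → 0 H
  atom 8: Br (halogen, monovalent) → 0 H
  atom 9: C, bond orders sum to 4 (valence 4) → 0 H
  atom 10: C, bond orders sum to 3 (valence 4) → 1 H
  atom 11: F (halogen, monovalent) → 0 H
  atom 12: C, bond orders sum to 4 (valence 4) → 0 H
  atom 13: C, bond orders sum to 3 (valence 4) → 1 H
  atom 14: C, bond orders sum to 3 (valence 4) → 1 H
  atom 15: C, bond orders sum to 4 (valence 4) → 0 H
  atom 16: O, bond orders sum to 2 (valence 2) → 0 H
  atom 17: C, bond orders sum to 1 (valence 4) → 3 H
  atom 18: C, bond orders sum to 3 (valence 4) → 1 H
  atom 19: C, bond orders sum to 3 (valence 4) → 1 H
Totals → C:15, H:12, Br:1, F:1, O:2.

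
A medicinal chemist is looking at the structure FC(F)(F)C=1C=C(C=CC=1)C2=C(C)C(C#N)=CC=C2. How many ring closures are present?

2

In SMILES, each pair of matching ring-closure digits denotes one ring-closing bond; the number of such bonds equals the number of independent rings.
Ring-closure bonds here: 2.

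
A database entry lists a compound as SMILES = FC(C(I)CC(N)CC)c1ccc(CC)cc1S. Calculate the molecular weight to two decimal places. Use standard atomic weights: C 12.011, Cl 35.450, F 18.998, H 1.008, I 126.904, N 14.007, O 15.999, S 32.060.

381.29 g/mol

First, the molecular formula is C14H21FINS (counting implicit H from valence).
  C: 14 × 12.011 = 168.154
  F: 1 × 18.998 = 18.998
  H: 21 × 1.008 = 21.168
  I: 1 × 126.904 = 126.904
  N: 1 × 14.007 = 14.007
  S: 1 × 32.060 = 32.060
Sum: 14×12.011 + 1×18.998 + 21×1.008 + 1×126.904 + 1×14.007 + 1×32.060 = 381.291 → 381.29 g/mol.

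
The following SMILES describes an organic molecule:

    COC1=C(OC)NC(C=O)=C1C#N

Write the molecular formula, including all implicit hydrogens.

C8H8N2O3

Walk through each heavy atom and fill implicit hydrogens from standard valence (C 4, N 3, O 2, S 2, halogen 1):
  atom 1: C, bond orders sum to 1 (valence 4) → 3 H
  atom 2: O, bond orders sum to 2 (valence 2) → 0 H
  atom 3: C, bond orders sum to 4 (valence 4) → 0 H
  atom 4: C, bond orders sum to 4 (valence 4) → 0 H
  atom 5: O, bond orders sum to 2 (valence 2) → 0 H
  atom 6: C, bond orders sum to 1 (valence 4) → 3 H
  atom 7: N, bond orders sum to 2 (valence 3) → 1 H
  atom 8: C, bond orders sum to 4 (valence 4) → 0 H
  atom 9: C, bond orders sum to 3 (valence 4) → 1 H
  atom 10: O, bond orders sum to 2 (valence 2) → 0 H
  atom 11: C, bond orders sum to 4 (valence 4) → 0 H
  atom 12: C, bond orders sum to 4 (valence 4) → 0 H
  atom 13: N, bond orders sum to 3 (valence 3) → 0 H
Totals → C:8, H:8, N:2, O:3.
In Hill order: C8H8N2O3.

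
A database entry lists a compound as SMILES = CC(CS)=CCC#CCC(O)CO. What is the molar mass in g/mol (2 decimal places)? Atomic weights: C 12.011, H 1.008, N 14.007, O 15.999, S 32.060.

First, the molecular formula is C10H16O2S (counting implicit H from valence).
  C: 10 × 12.011 = 120.110
  H: 16 × 1.008 = 16.128
  O: 2 × 15.999 = 31.998
  S: 1 × 32.060 = 32.060
Sum: 10×12.011 + 16×1.008 + 2×15.999 + 1×32.060 = 200.296 → 200.30 g/mol.

200.30 g/mol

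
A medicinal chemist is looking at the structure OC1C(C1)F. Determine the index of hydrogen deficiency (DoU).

Molecular formula: C3H5FO.
DoU = (2C + 2 + N − H − X) / 2, where X is the halogen count and O/S are ignored.
    = (2·3 + 2 + 0 − 5 − 1) / 2 = 2 / 2 = 1.

1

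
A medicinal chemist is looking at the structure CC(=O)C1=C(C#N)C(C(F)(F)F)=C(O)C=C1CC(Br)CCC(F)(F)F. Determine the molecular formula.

C15H12BrF6NO2

Walk through each heavy atom and fill implicit hydrogens from standard valence (C 4, N 3, O 2, S 2, halogen 1):
  atom 1: C, bond orders sum to 1 (valence 4) → 3 H
  atom 2: C, bond orders sum to 4 (valence 4) → 0 H
  atom 3: O, bond orders sum to 2 (valence 2) → 0 H
  atom 4: C, bond orders sum to 4 (valence 4) → 0 H
  atom 5: C, bond orders sum to 4 (valence 4) → 0 H
  atom 6: C, bond orders sum to 4 (valence 4) → 0 H
  atom 7: N, bond orders sum to 3 (valence 3) → 0 H
  atom 8: C, bond orders sum to 4 (valence 4) → 0 H
  atom 9: C, bond orders sum to 4 (valence 4) → 0 H
  atom 10: F (halogen, monovalent) → 0 H
  atom 11: F (halogen, monovalent) → 0 H
  atom 12: F (halogen, monovalent) → 0 H
  atom 13: C, bond orders sum to 4 (valence 4) → 0 H
  atom 14: O, bond orders sum to 1 (valence 2) → 1 H
  atom 15: C, bond orders sum to 3 (valence 4) → 1 H
  atom 16: C, bond orders sum to 4 (valence 4) → 0 H
  atom 17: C, bond orders sum to 2 (valence 4) → 2 H
  atom 18: C, bond orders sum to 3 (valence 4) → 1 H
  atom 19: Br (halogen, monovalent) → 0 H
  atom 20: C, bond orders sum to 2 (valence 4) → 2 H
  atom 21: C, bond orders sum to 2 (valence 4) → 2 H
  atom 22: C, bond orders sum to 4 (valence 4) → 0 H
  atom 23: F (halogen, monovalent) → 0 H
  atom 24: F (halogen, monovalent) → 0 H
  atom 25: F (halogen, monovalent) → 0 H
Totals → C:15, H:12, Br:1, F:6, N:1, O:2.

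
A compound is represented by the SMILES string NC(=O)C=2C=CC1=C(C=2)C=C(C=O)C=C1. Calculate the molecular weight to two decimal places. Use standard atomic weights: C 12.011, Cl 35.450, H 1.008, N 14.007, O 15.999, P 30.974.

199.21 g/mol

First, the molecular formula is C12H9NO2 (counting implicit H from valence).
  C: 12 × 12.011 = 144.132
  H: 9 × 1.008 = 9.072
  N: 1 × 14.007 = 14.007
  O: 2 × 15.999 = 31.998
Sum: 12×12.011 + 9×1.008 + 1×14.007 + 2×15.999 = 199.209 → 199.21 g/mol.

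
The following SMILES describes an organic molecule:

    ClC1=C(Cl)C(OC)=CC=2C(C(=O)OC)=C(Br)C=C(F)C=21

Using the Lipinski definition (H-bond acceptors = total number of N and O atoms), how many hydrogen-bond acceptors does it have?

N atoms: 0; O atoms: 3.
Lipinski HBA = 0 + 3 = 3.

3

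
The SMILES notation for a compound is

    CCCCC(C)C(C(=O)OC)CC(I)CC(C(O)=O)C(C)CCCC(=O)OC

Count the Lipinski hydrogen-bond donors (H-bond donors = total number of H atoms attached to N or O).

Donors: find every N or O and count the H atoms it carries.
  atom 9 (O): bond orders sum to 2 → 0 H
  atom 10 (O): bond orders sum to 2 → 0 H
  atom 18 (O): bond orders sum to 1 → 1 H
  atom 19 (O): bond orders sum to 2 → 0 H
  atom 26 (O): bond orders sum to 2 → 0 H
  atom 27 (O): bond orders sum to 2 → 0 H
Lipinski HBD = 1.

1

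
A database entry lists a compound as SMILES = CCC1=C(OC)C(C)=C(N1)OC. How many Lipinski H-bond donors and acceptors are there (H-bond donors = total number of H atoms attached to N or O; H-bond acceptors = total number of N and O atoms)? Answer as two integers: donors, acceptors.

1, 3

Donors: find every N or O and count the H atoms it carries.
  atom 5 (O): bond orders sum to 2 → 0 H
  atom 10 (N): bond orders sum to 2 → 1 H
  atom 11 (O): bond orders sum to 2 → 0 H
Lipinski HBD = 1.
Acceptors: N atoms = 1, O atoms = 2 → HBA = 3.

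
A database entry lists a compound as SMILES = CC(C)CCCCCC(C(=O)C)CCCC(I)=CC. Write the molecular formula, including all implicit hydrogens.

Walk through each heavy atom and fill implicit hydrogens from standard valence (C 4, N 3, O 2, S 2, halogen 1):
  atom 1: C, bond orders sum to 1 (valence 4) → 3 H
  atom 2: C, bond orders sum to 3 (valence 4) → 1 H
  atom 3: C, bond orders sum to 1 (valence 4) → 3 H
  atom 4: C, bond orders sum to 2 (valence 4) → 2 H
  atom 5: C, bond orders sum to 2 (valence 4) → 2 H
  atom 6: C, bond orders sum to 2 (valence 4) → 2 H
  atom 7: C, bond orders sum to 2 (valence 4) → 2 H
  atom 8: C, bond orders sum to 2 (valence 4) → 2 H
  atom 9: C, bond orders sum to 3 (valence 4) → 1 H
  atom 10: C, bond orders sum to 4 (valence 4) → 0 H
  atom 11: O, bond orders sum to 2 (valence 2) → 0 H
  atom 12: C, bond orders sum to 1 (valence 4) → 3 H
  atom 13: C, bond orders sum to 2 (valence 4) → 2 H
  atom 14: C, bond orders sum to 2 (valence 4) → 2 H
  atom 15: C, bond orders sum to 2 (valence 4) → 2 H
  atom 16: C, bond orders sum to 4 (valence 4) → 0 H
  atom 17: I (halogen, monovalent) → 0 H
  atom 18: C, bond orders sum to 3 (valence 4) → 1 H
  atom 19: C, bond orders sum to 1 (valence 4) → 3 H
Totals → C:17, H:31, I:1, O:1.

C17H31IO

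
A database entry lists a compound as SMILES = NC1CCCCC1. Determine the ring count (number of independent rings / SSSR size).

1

In SMILES, each pair of matching ring-closure digits denotes one ring-closing bond; the number of such bonds equals the number of independent rings.
Ring-closure bonds here: 1.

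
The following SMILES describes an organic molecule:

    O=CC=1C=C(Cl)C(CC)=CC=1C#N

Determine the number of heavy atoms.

13

Every atom symbol written in the SMILES (organic subset) is one heavy atom; implicit H are not written.
Heavy atoms by element → C:10, Cl:1, N:1, O:1.
Total: 13.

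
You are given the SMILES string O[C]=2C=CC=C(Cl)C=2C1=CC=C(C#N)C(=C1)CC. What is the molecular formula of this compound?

Walk through each heavy atom and fill implicit hydrogens from standard valence (C 4, N 3, O 2, S 2, halogen 1):
  atom 1: O, bond orders sum to 1 (valence 2) → 1 H
  atom 2: C with explicit H count 0
  atom 3: C, bond orders sum to 3 (valence 4) → 1 H
  atom 4: C, bond orders sum to 3 (valence 4) → 1 H
  atom 5: C, bond orders sum to 3 (valence 4) → 1 H
  atom 6: C, bond orders sum to 4 (valence 4) → 0 H
  atom 7: Cl (halogen, monovalent) → 0 H
  atom 8: C, bond orders sum to 4 (valence 4) → 0 H
  atom 9: C, bond orders sum to 4 (valence 4) → 0 H
  atom 10: C, bond orders sum to 3 (valence 4) → 1 H
  atom 11: C, bond orders sum to 3 (valence 4) → 1 H
  atom 12: C, bond orders sum to 4 (valence 4) → 0 H
  atom 13: C, bond orders sum to 4 (valence 4) → 0 H
  atom 14: N, bond orders sum to 3 (valence 3) → 0 H
  atom 15: C, bond orders sum to 4 (valence 4) → 0 H
  atom 16: C, bond orders sum to 3 (valence 4) → 1 H
  atom 17: C, bond orders sum to 2 (valence 4) → 2 H
  atom 18: C, bond orders sum to 1 (valence 4) → 3 H
Totals → C:15, H:12, Cl:1, N:1, O:1.

C15H12ClNO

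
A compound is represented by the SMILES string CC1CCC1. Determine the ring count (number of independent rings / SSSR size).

In SMILES, each pair of matching ring-closure digits denotes one ring-closing bond; the number of such bonds equals the number of independent rings.
Ring-closure bonds here: 1.

1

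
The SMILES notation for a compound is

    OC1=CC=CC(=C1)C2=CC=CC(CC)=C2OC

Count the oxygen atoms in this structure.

Scan the SMILES for O atoms (remember two-letter symbols like Cl and Br are single atoms).
Oxygen count: 2.

2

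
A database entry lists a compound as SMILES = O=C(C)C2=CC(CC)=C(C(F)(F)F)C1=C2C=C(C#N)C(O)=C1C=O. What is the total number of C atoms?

17

Count every carbon token in the SMILES (each C, including those in ring-closure positions and inside branches).
Carbon count: 17.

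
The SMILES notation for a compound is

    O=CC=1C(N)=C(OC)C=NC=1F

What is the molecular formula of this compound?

C7H7FN2O2

Walk through each heavy atom and fill implicit hydrogens from standard valence (C 4, N 3, O 2, S 2, halogen 1):
  atom 1: O, bond orders sum to 2 (valence 2) → 0 H
  atom 2: C, bond orders sum to 3 (valence 4) → 1 H
  atom 3: C, bond orders sum to 4 (valence 4) → 0 H
  atom 4: C, bond orders sum to 4 (valence 4) → 0 H
  atom 5: N, bond orders sum to 1 (valence 3) → 2 H
  atom 6: C, bond orders sum to 4 (valence 4) → 0 H
  atom 7: O, bond orders sum to 2 (valence 2) → 0 H
  atom 8: C, bond orders sum to 1 (valence 4) → 3 H
  atom 9: C, bond orders sum to 3 (valence 4) → 1 H
  atom 10: N, bond orders sum to 3 (valence 3) → 0 H
  atom 11: C, bond orders sum to 4 (valence 4) → 0 H
  atom 12: F (halogen, monovalent) → 0 H
Totals → C:7, H:7, F:1, N:2, O:2.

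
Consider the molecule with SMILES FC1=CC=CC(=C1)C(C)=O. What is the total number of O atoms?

1

Scan the SMILES for O atoms (remember two-letter symbols like Cl and Br are single atoms).
Oxygen count: 1.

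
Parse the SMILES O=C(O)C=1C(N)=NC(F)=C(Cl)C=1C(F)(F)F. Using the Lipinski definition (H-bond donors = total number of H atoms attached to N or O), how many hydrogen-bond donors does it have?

3

Donors: find every N or O and count the H atoms it carries.
  atom 1 (O): bond orders sum to 2 → 0 H
  atom 3 (O): bond orders sum to 1 → 1 H
  atom 6 (N): bond orders sum to 1 → 2 H
  atom 7 (N): bond orders sum to 3 → 0 H
Lipinski HBD = 3.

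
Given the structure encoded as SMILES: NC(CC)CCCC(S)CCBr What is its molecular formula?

C9H20BrNS

Walk through each heavy atom and fill implicit hydrogens from standard valence (C 4, N 3, O 2, S 2, halogen 1):
  atom 1: N, bond orders sum to 1 (valence 3) → 2 H
  atom 2: C, bond orders sum to 3 (valence 4) → 1 H
  atom 3: C, bond orders sum to 2 (valence 4) → 2 H
  atom 4: C, bond orders sum to 1 (valence 4) → 3 H
  atom 5: C, bond orders sum to 2 (valence 4) → 2 H
  atom 6: C, bond orders sum to 2 (valence 4) → 2 H
  atom 7: C, bond orders sum to 2 (valence 4) → 2 H
  atom 8: C, bond orders sum to 3 (valence 4) → 1 H
  atom 9: S, bond orders sum to 1 (valence 2) → 1 H
  atom 10: C, bond orders sum to 2 (valence 4) → 2 H
  atom 11: C, bond orders sum to 2 (valence 4) → 2 H
  atom 12: Br (halogen, monovalent) → 0 H
Totals → C:9, H:20, Br:1, N:1, S:1.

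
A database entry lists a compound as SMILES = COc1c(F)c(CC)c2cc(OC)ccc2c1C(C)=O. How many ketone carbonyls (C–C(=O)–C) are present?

The ketone motif appears at heavy-atom position 18 in the SMILES.
Other groups present: 2 ether.
Ketone count: 1.

1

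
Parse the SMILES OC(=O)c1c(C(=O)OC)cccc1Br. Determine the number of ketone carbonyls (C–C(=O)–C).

0

Scan the SMILES for the ketone motif — none present.
Groups that are present: 1 carboxylic acid, 1 ester.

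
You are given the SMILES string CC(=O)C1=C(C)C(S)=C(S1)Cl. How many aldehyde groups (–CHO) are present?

Scan the SMILES for the aldehyde motif — none present.
Groups that are present: 1 ketone, 1 thiol.

0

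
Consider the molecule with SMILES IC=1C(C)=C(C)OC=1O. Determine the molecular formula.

C6H7IO2

Walk through each heavy atom and fill implicit hydrogens from standard valence (C 4, N 3, O 2, S 2, halogen 1):
  atom 1: I (halogen, monovalent) → 0 H
  atom 2: C, bond orders sum to 4 (valence 4) → 0 H
  atom 3: C, bond orders sum to 4 (valence 4) → 0 H
  atom 4: C, bond orders sum to 1 (valence 4) → 3 H
  atom 5: C, bond orders sum to 4 (valence 4) → 0 H
  atom 6: C, bond orders sum to 1 (valence 4) → 3 H
  atom 7: O, bond orders sum to 2 (valence 2) → 0 H
  atom 8: C, bond orders sum to 4 (valence 4) → 0 H
  atom 9: O, bond orders sum to 1 (valence 2) → 1 H
Totals → C:6, H:7, I:1, O:2.
In Hill order: C6H7IO2.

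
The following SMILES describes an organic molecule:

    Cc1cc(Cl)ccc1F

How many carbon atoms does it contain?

Count every carbon token in the SMILES (each C, including those in ring-closure positions and inside branches).
Carbon count: 7.

7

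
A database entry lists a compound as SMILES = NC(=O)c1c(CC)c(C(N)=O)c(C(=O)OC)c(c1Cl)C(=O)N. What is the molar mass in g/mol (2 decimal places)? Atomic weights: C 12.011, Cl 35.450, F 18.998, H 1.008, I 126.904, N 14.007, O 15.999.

First, the molecular formula is C13H14ClN3O5 (counting implicit H from valence).
  C: 13 × 12.011 = 156.143
  Cl: 1 × 35.450 = 35.450
  H: 14 × 1.008 = 14.112
  N: 3 × 14.007 = 42.021
  O: 5 × 15.999 = 79.995
Sum: 13×12.011 + 1×35.450 + 14×1.008 + 3×14.007 + 5×15.999 = 327.721 → 327.72 g/mol.

327.72 g/mol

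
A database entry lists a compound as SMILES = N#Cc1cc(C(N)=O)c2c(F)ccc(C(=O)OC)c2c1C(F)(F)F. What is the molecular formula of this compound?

Walk through each heavy atom and fill implicit hydrogens from standard valence (C 4, N 3, O 2, S 2, halogen 1); for lowercase aromatic atoms, an aromatic c carries 1 H when it has two neighbours and 0 H with three, and aromatic n carries 0 H:
  atom 1: N, bond orders sum to 3 (valence 3) → 0 H
  atom 2: C, bond orders sum to 4 (valence 4) → 0 H
  atom 3: aromatic c, 3 neighbours → 0 H
  atom 4: aromatic c, 2 neighbours → 1 H
  atom 5: aromatic c, 3 neighbours → 0 H
  atom 6: C, bond orders sum to 4 (valence 4) → 0 H
  atom 7: N, bond orders sum to 1 (valence 3) → 2 H
  atom 8: O, bond orders sum to 2 (valence 2) → 0 H
  atom 9: aromatic c, 3 neighbours → 0 H
  atom 10: aromatic c, 3 neighbours → 0 H
  atom 11: F (halogen, monovalent) → 0 H
  atom 12: aromatic c, 2 neighbours → 1 H
  atom 13: aromatic c, 2 neighbours → 1 H
  atom 14: aromatic c, 3 neighbours → 0 H
  atom 15: C, bond orders sum to 4 (valence 4) → 0 H
  atom 16: O, bond orders sum to 2 (valence 2) → 0 H
  atom 17: O, bond orders sum to 2 (valence 2) → 0 H
  atom 18: C, bond orders sum to 1 (valence 4) → 3 H
  atom 19: aromatic c, 3 neighbours → 0 H
  atom 20: aromatic c, 3 neighbours → 0 H
  atom 21: C, bond orders sum to 4 (valence 4) → 0 H
  atom 22: F (halogen, monovalent) → 0 H
  atom 23: F (halogen, monovalent) → 0 H
  atom 24: F (halogen, monovalent) → 0 H
Totals → C:15, H:8, F:4, N:2, O:3.
In Hill order: C15H8F4N2O3.

C15H8F4N2O3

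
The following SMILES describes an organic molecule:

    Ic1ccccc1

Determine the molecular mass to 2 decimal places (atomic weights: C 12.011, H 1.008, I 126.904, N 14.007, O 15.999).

204.01 g/mol

First, the molecular formula is C6H5I (counting implicit H from valence).
  C: 6 × 12.011 = 72.066
  H: 5 × 1.008 = 5.040
  I: 1 × 126.904 = 126.904
Sum: 6×12.011 + 5×1.008 + 1×126.904 = 204.010 → 204.01 g/mol.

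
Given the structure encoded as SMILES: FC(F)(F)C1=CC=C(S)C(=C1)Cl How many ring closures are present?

1

In SMILES, each pair of matching ring-closure digits denotes one ring-closing bond; the number of such bonds equals the number of independent rings.
Ring-closure bonds here: 1.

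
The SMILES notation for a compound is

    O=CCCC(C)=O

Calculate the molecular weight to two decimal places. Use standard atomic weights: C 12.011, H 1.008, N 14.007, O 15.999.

100.12 g/mol

First, the molecular formula is C5H8O2 (counting implicit H from valence).
  C: 5 × 12.011 = 60.055
  H: 8 × 1.008 = 8.064
  O: 2 × 15.999 = 31.998
Sum: 5×12.011 + 8×1.008 + 2×15.999 = 100.117 → 100.12 g/mol.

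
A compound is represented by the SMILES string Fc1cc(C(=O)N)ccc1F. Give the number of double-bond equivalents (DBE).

Molecular formula: C7H5F2NO.
DoU = (2C + 2 + N − H − X) / 2, where X is the halogen count and O/S are ignored.
    = (2·7 + 2 + 1 − 5 − 2) / 2 = 10 / 2 = 5.

5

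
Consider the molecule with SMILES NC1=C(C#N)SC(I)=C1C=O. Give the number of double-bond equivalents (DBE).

6

Degree of unsaturation = (number of rings) + (number of π bonds).
Ring closures in the SMILES: 1.
π bonds: 3 double bonds (each 1 DoU), 1 triple bond (each 2 DoU) → 5 DoU from unsaturation.
Total DoU = 1 + 5 = 6.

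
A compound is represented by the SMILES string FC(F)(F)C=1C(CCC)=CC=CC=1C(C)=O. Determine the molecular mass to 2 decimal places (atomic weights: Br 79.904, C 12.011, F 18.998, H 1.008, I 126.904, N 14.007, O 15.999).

First, the molecular formula is C12H13F3O (counting implicit H from valence).
  C: 12 × 12.011 = 144.132
  F: 3 × 18.998 = 56.994
  H: 13 × 1.008 = 13.104
  O: 1 × 15.999 = 15.999
Sum: 12×12.011 + 3×18.998 + 13×1.008 + 1×15.999 = 230.229 → 230.23 g/mol.

230.23 g/mol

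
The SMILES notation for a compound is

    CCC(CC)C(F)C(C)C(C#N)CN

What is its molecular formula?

Walk through each heavy atom and fill implicit hydrogens from standard valence (C 4, N 3, O 2, S 2, halogen 1):
  atom 1: C, bond orders sum to 1 (valence 4) → 3 H
  atom 2: C, bond orders sum to 2 (valence 4) → 2 H
  atom 3: C, bond orders sum to 3 (valence 4) → 1 H
  atom 4: C, bond orders sum to 2 (valence 4) → 2 H
  atom 5: C, bond orders sum to 1 (valence 4) → 3 H
  atom 6: C, bond orders sum to 3 (valence 4) → 1 H
  atom 7: F (halogen, monovalent) → 0 H
  atom 8: C, bond orders sum to 3 (valence 4) → 1 H
  atom 9: C, bond orders sum to 1 (valence 4) → 3 H
  atom 10: C, bond orders sum to 3 (valence 4) → 1 H
  atom 11: C, bond orders sum to 4 (valence 4) → 0 H
  atom 12: N, bond orders sum to 3 (valence 3) → 0 H
  atom 13: C, bond orders sum to 2 (valence 4) → 2 H
  atom 14: N, bond orders sum to 1 (valence 3) → 2 H
Totals → C:11, H:21, F:1, N:2.

C11H21FN2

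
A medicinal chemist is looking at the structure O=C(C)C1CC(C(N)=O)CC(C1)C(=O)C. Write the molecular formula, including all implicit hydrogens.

C11H17NO3

Walk through each heavy atom and fill implicit hydrogens from standard valence (C 4, N 3, O 2, S 2, halogen 1):
  atom 1: O, bond orders sum to 2 (valence 2) → 0 H
  atom 2: C, bond orders sum to 4 (valence 4) → 0 H
  atom 3: C, bond orders sum to 1 (valence 4) → 3 H
  atom 4: C, bond orders sum to 3 (valence 4) → 1 H
  atom 5: C, bond orders sum to 2 (valence 4) → 2 H
  atom 6: C, bond orders sum to 3 (valence 4) → 1 H
  atom 7: C, bond orders sum to 4 (valence 4) → 0 H
  atom 8: N, bond orders sum to 1 (valence 3) → 2 H
  atom 9: O, bond orders sum to 2 (valence 2) → 0 H
  atom 10: C, bond orders sum to 2 (valence 4) → 2 H
  atom 11: C, bond orders sum to 3 (valence 4) → 1 H
  atom 12: C, bond orders sum to 2 (valence 4) → 2 H
  atom 13: C, bond orders sum to 4 (valence 4) → 0 H
  atom 14: O, bond orders sum to 2 (valence 2) → 0 H
  atom 15: C, bond orders sum to 1 (valence 4) → 3 H
Totals → C:11, H:17, N:1, O:3.
In Hill order: C11H17NO3.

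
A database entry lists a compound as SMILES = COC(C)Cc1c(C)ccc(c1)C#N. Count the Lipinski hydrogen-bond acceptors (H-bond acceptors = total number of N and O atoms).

N atoms: 1; O atoms: 1.
Lipinski HBA = 1 + 1 = 2.

2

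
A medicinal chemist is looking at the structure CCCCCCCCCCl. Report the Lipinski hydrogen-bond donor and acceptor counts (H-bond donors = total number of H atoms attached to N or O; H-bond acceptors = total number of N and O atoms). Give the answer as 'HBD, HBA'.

Donors: find every N or O and count the H atoms it carries.
  (no N or O atoms present)
Lipinski HBD = 0.
Acceptors: N atoms = 0, O atoms = 0 → HBA = 0.

0, 0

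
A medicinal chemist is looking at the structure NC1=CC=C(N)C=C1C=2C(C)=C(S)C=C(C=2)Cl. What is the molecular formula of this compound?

C13H13ClN2S

Walk through each heavy atom and fill implicit hydrogens from standard valence (C 4, N 3, O 2, S 2, halogen 1):
  atom 1: N, bond orders sum to 1 (valence 3) → 2 H
  atom 2: C, bond orders sum to 4 (valence 4) → 0 H
  atom 3: C, bond orders sum to 3 (valence 4) → 1 H
  atom 4: C, bond orders sum to 3 (valence 4) → 1 H
  atom 5: C, bond orders sum to 4 (valence 4) → 0 H
  atom 6: N, bond orders sum to 1 (valence 3) → 2 H
  atom 7: C, bond orders sum to 3 (valence 4) → 1 H
  atom 8: C, bond orders sum to 4 (valence 4) → 0 H
  atom 9: C, bond orders sum to 4 (valence 4) → 0 H
  atom 10: C, bond orders sum to 4 (valence 4) → 0 H
  atom 11: C, bond orders sum to 1 (valence 4) → 3 H
  atom 12: C, bond orders sum to 4 (valence 4) → 0 H
  atom 13: S, bond orders sum to 1 (valence 2) → 1 H
  atom 14: C, bond orders sum to 3 (valence 4) → 1 H
  atom 15: C, bond orders sum to 4 (valence 4) → 0 H
  atom 16: C, bond orders sum to 3 (valence 4) → 1 H
  atom 17: Cl (halogen, monovalent) → 0 H
Totals → C:13, H:13, Cl:1, N:2, S:1.
In Hill order: C13H13ClN2S.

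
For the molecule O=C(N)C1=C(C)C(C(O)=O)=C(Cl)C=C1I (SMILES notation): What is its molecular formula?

Walk through each heavy atom and fill implicit hydrogens from standard valence (C 4, N 3, O 2, S 2, halogen 1):
  atom 1: O, bond orders sum to 2 (valence 2) → 0 H
  atom 2: C, bond orders sum to 4 (valence 4) → 0 H
  atom 3: N, bond orders sum to 1 (valence 3) → 2 H
  atom 4: C, bond orders sum to 4 (valence 4) → 0 H
  atom 5: C, bond orders sum to 4 (valence 4) → 0 H
  atom 6: C, bond orders sum to 1 (valence 4) → 3 H
  atom 7: C, bond orders sum to 4 (valence 4) → 0 H
  atom 8: C, bond orders sum to 4 (valence 4) → 0 H
  atom 9: O, bond orders sum to 1 (valence 2) → 1 H
  atom 10: O, bond orders sum to 2 (valence 2) → 0 H
  atom 11: C, bond orders sum to 4 (valence 4) → 0 H
  atom 12: Cl (halogen, monovalent) → 0 H
  atom 13: C, bond orders sum to 3 (valence 4) → 1 H
  atom 14: C, bond orders sum to 4 (valence 4) → 0 H
  atom 15: I (halogen, monovalent) → 0 H
Totals → C:9, H:7, Cl:1, I:1, N:1, O:3.

C9H7ClINO3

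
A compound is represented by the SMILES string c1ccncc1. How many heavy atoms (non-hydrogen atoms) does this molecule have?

6

Every atom symbol written in the SMILES (organic subset) is one heavy atom; implicit H are not written.
Heavy atoms by element → C:5, N:1.
Total: 6.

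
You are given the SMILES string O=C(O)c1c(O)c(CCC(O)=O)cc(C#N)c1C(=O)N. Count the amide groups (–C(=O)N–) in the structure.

1

The amide motif appears at heavy-atom position 18 in the SMILES.
Other groups present: 2 carboxylic acid, 1 hydroxyl, 1 nitrile.
Amide count: 1.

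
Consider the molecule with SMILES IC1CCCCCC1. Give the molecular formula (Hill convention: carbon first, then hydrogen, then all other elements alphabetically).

Walk through each heavy atom and fill implicit hydrogens from standard valence (C 4, N 3, O 2, S 2, halogen 1):
  atom 1: I (halogen, monovalent) → 0 H
  atom 2: C, bond orders sum to 3 (valence 4) → 1 H
  atom 3: C, bond orders sum to 2 (valence 4) → 2 H
  atom 4: C, bond orders sum to 2 (valence 4) → 2 H
  atom 5: C, bond orders sum to 2 (valence 4) → 2 H
  atom 6: C, bond orders sum to 2 (valence 4) → 2 H
  atom 7: C, bond orders sum to 2 (valence 4) → 2 H
  atom 8: C, bond orders sum to 2 (valence 4) → 2 H
Totals → C:7, H:13, I:1.

C7H13I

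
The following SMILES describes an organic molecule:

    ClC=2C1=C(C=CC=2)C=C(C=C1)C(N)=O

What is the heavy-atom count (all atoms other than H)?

Every atom symbol written in the SMILES (organic subset) is one heavy atom; implicit H are not written.
Heavy atoms by element → C:11, Cl:1, N:1, O:1.
Total: 14.

14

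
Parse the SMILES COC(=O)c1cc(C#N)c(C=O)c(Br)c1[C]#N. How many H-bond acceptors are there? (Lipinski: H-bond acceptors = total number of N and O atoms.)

5

N atoms: 2; O atoms: 3.
Lipinski HBA = 2 + 3 = 5.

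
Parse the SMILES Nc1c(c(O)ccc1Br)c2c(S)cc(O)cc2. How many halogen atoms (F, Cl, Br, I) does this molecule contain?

Halogen atoms appear at heavy-atom position 9 (1×Br).
Other groups present: 2 hydroxyl, 1 primary amine, 1 thiol.
Halogen count: 1.

1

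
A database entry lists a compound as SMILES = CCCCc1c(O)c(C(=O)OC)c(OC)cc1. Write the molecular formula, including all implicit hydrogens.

Walk through each heavy atom and fill implicit hydrogens from standard valence (C 4, N 3, O 2, S 2, halogen 1); for lowercase aromatic atoms, an aromatic c carries 1 H when it has two neighbours and 0 H with three, and aromatic n carries 0 H:
  atom 1: C, bond orders sum to 1 (valence 4) → 3 H
  atom 2: C, bond orders sum to 2 (valence 4) → 2 H
  atom 3: C, bond orders sum to 2 (valence 4) → 2 H
  atom 4: C, bond orders sum to 2 (valence 4) → 2 H
  atom 5: aromatic c, 3 neighbours → 0 H
  atom 6: aromatic c, 3 neighbours → 0 H
  atom 7: O, bond orders sum to 1 (valence 2) → 1 H
  atom 8: aromatic c, 3 neighbours → 0 H
  atom 9: C, bond orders sum to 4 (valence 4) → 0 H
  atom 10: O, bond orders sum to 2 (valence 2) → 0 H
  atom 11: O, bond orders sum to 2 (valence 2) → 0 H
  atom 12: C, bond orders sum to 1 (valence 4) → 3 H
  atom 13: aromatic c, 3 neighbours → 0 H
  atom 14: O, bond orders sum to 2 (valence 2) → 0 H
  atom 15: C, bond orders sum to 1 (valence 4) → 3 H
  atom 16: aromatic c, 2 neighbours → 1 H
  atom 17: aromatic c, 2 neighbours → 1 H
Totals → C:13, H:18, O:4.

C13H18O4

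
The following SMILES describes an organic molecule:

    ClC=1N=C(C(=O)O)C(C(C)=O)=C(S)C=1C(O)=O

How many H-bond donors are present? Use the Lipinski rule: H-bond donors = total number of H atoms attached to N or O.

2

Donors: find every N or O and count the H atoms it carries.
  atom 3 (N): bond orders sum to 3 → 0 H
  atom 6 (O): bond orders sum to 2 → 0 H
  atom 7 (O): bond orders sum to 1 → 1 H
  atom 11 (O): bond orders sum to 2 → 0 H
  atom 16 (O): bond orders sum to 1 → 1 H
  atom 17 (O): bond orders sum to 2 → 0 H
Lipinski HBD = 2.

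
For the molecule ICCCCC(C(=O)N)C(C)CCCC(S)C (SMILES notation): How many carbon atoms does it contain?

13

Count every carbon token in the SMILES (each C, including those in ring-closure positions and inside branches).
Carbon count: 13.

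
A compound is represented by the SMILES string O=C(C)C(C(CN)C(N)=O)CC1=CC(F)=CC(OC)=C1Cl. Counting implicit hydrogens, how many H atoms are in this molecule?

Walk through each heavy atom and fill implicit hydrogens from standard valence (C 4, N 3, O 2, S 2, halogen 1):
  atom 1: O, bond orders sum to 2 (valence 2) → 0 H
  atom 2: C, bond orders sum to 4 (valence 4) → 0 H
  atom 3: C, bond orders sum to 1 (valence 4) → 3 H
  atom 4: C, bond orders sum to 3 (valence 4) → 1 H
  atom 5: C, bond orders sum to 3 (valence 4) → 1 H
  atom 6: C, bond orders sum to 2 (valence 4) → 2 H
  atom 7: N, bond orders sum to 1 (valence 3) → 2 H
  atom 8: C, bond orders sum to 4 (valence 4) → 0 H
  atom 9: N, bond orders sum to 1 (valence 3) → 2 H
  atom 10: O, bond orders sum to 2 (valence 2) → 0 H
  atom 11: C, bond orders sum to 2 (valence 4) → 2 H
  atom 12: C, bond orders sum to 4 (valence 4) → 0 H
  atom 13: C, bond orders sum to 3 (valence 4) → 1 H
  atom 14: C, bond orders sum to 4 (valence 4) → 0 H
  atom 15: F (halogen, monovalent) → 0 H
  atom 16: C, bond orders sum to 3 (valence 4) → 1 H
  atom 17: C, bond orders sum to 4 (valence 4) → 0 H
  atom 18: O, bond orders sum to 2 (valence 2) → 0 H
  atom 19: C, bond orders sum to 1 (valence 4) → 3 H
  atom 20: C, bond orders sum to 4 (valence 4) → 0 H
  atom 21: Cl (halogen, monovalent) → 0 H
Total hydrogens: 18.

18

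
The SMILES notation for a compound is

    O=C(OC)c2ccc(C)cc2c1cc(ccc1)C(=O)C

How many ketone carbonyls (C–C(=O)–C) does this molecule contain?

The ketone motif appears at heavy-atom position 18 in the SMILES.
Other groups present: 1 ester.
Ketone count: 1.

1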